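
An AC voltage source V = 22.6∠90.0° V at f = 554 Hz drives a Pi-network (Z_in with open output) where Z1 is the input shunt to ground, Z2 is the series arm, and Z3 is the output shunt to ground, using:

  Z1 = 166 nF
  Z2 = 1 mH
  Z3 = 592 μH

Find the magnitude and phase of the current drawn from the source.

Step 1 — Angular frequency: ω = 2π·f = 2π·554 = 3481 rad/s.
Step 2 — Component impedances:
  Z1: Z = 1/(jωC) = -j/(ω·C) = 0 - j1731 Ω
  Z2: Z = jωL = j·3481·0.001 = 0 + j3.481 Ω
  Z3: Z = jωL = j·3481·0.000592 = 0 + j2.061 Ω
Step 3 — With open output, the series arm Z2 and the output shunt Z3 appear in series to ground: Z2 + Z3 = 0 + j5.542 Ω.
Step 4 — Parallel with input shunt Z1: Z_in = Z1 || (Z2 + Z3) = 0 + j5.559 Ω = 5.559∠90.0° Ω.
Step 5 — Source phasor: V = 22.6∠90.0° V = 0 + j22.6 V.
Step 6 — Ohm's law: I = V / Z_total = (0 + j22.6) / (0 + j5.559) = 4.065 A.
Step 7 — Convert to polar: |I| = 4.065 A, ∠I = -0.0°.

I = 4.065∠-0.0° A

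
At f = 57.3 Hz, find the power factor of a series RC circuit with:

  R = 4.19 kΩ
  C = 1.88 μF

Step 1 — Angular frequency: ω = 2π·f = 2π·57.3 = 360 rad/s.
Step 2 — Component impedances:
  R: Z = R = 4190 Ω
  C: Z = 1/(jωC) = -j/(ω·C) = 0 - j1477 Ω
Step 3 — Series combination: Z_total = R + C = 4190 - j1477 Ω = 4443∠-19.4° Ω.
Step 4 — Power factor: PF = cos(φ) = Re(Z)/|Z| = 4190/4443 = 0.9431.
Step 5 — Type: Im(Z) = -1477 ⇒ leading (phase φ = -19.4°).

PF = 0.9431 (leading, φ = -19.4°)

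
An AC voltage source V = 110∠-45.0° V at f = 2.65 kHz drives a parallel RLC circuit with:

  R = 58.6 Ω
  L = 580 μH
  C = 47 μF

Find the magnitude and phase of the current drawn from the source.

Step 1 — Angular frequency: ω = 2π·f = 2π·2650 = 1.665e+04 rad/s.
Step 2 — Component impedances:
  R: Z = R = 58.6 Ω
  L: Z = jωL = j·1.665e+04·0.00058 = 0 + j9.657 Ω
  C: Z = 1/(jωC) = -j/(ω·C) = 0 - j1.278 Ω
Step 3 — Parallel combination: 1/Z_total = 1/R + 1/L + 1/C; Z_total = 0.03699 - j1.472 Ω = 1.472∠-88.6° Ω.
Step 4 — Source phasor: V = 110∠-45.0° V = 77.78 - j77.78 V.
Step 5 — Ohm's law: I = V / Z_total = (77.78 - j77.78) / (0.03699 - j1.472) = 54.14 + j51.49 A.
Step 6 — Convert to polar: |I| = 74.72 A, ∠I = 43.6°.

I = 74.72∠43.6° A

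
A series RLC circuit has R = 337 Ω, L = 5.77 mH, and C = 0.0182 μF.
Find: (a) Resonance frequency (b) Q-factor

Step 1 — Resonance condition Im(Z)=0 gives ω₀ = 1/√(LC).
Step 2 — ω₀ = 1/√(0.00577·1.82e-08) = 9.758e+04 rad/s.
Step 3 — f₀ = ω₀/(2π) = 1.553e+04 Hz.
Step 4 — Series Q: Q = ω₀L/R = 9.758e+04·0.00577/337 = 1.671.

(a) f₀ = 1.553e+04 Hz  (b) Q = 1.671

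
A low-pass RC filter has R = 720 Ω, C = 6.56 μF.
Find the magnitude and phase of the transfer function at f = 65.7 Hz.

Step 1 — Angular frequency: ω = 2π·65.7 = 412.8 rad/s.
Step 2 — Transfer function: H(jω) = 1/(1 + jωRC).
Step 3 — Denominator: 1 + jωRC = 1 + j·412.8·720·6.56e-06 = 1 + j1.95.
Step 4 — H = 0.2083 - j0.4061.
Step 5 — Magnitude: |H| = 0.4564 (-6.8 dB); phase: φ = -62.8°.

|H| = 0.4564 (-6.8 dB), φ = -62.8°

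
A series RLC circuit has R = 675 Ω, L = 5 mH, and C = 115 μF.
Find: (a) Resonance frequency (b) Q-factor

Step 1 — Resonance condition Im(Z)=0 gives ω₀ = 1/√(LC).
Step 2 — ω₀ = 1/√(0.005·0.000115) = 1319 rad/s.
Step 3 — f₀ = ω₀/(2π) = 209.9 Hz.
Step 4 — Series Q: Q = ω₀L/R = 1319·0.005/675 = 0.009769.

(a) f₀ = 209.9 Hz  (b) Q = 0.009769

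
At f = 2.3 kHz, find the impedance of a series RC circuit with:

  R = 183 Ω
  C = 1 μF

Step 1 — Angular frequency: ω = 2π·f = 2π·2300 = 1.445e+04 rad/s.
Step 2 — Component impedances:
  R: Z = R = 183 Ω
  C: Z = 1/(jωC) = -j/(ω·C) = 0 - j69.2 Ω
Step 3 — Series combination: Z_total = R + C = 183 - j69.2 Ω = 195.6∠-20.7° Ω.

Z = 183 - j69.2 Ω = 195.6∠-20.7° Ω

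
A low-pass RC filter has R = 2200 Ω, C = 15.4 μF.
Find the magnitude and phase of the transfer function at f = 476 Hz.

Step 1 — Angular frequency: ω = 2π·476 = 2991 rad/s.
Step 2 — Transfer function: H(jω) = 1/(1 + jωRC).
Step 3 — Denominator: 1 + jωRC = 1 + j·2991·2200·1.54e-05 = 1 + j101.3.
Step 4 — H = 9.739e-05 - j0.009868.
Step 5 — Magnitude: |H| = 0.009868 (-40.1 dB); phase: φ = -89.4°.

|H| = 0.009868 (-40.1 dB), φ = -89.4°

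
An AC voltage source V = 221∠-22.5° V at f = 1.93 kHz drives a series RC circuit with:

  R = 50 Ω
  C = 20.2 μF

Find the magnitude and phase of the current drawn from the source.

Step 1 — Angular frequency: ω = 2π·f = 2π·1930 = 1.213e+04 rad/s.
Step 2 — Component impedances:
  R: Z = R = 50 Ω
  C: Z = 1/(jωC) = -j/(ω·C) = 0 - j4.082 Ω
Step 3 — Series combination: Z_total = R + C = 50 - j4.082 Ω = 50.17∠-4.7° Ω.
Step 4 — Source phasor: V = 221∠-22.5° V = 204.2 - j84.57 V.
Step 5 — Ohm's law: I = V / Z_total = (204.2 - j84.57) / (50 - j4.082) = 4.194 - j1.349 A.
Step 6 — Convert to polar: |I| = 4.405 A, ∠I = -17.8°.

I = 4.405∠-17.8° A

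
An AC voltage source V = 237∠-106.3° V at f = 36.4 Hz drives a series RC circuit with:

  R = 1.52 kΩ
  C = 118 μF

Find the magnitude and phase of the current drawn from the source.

Step 1 — Angular frequency: ω = 2π·f = 2π·36.4 = 228.7 rad/s.
Step 2 — Component impedances:
  R: Z = R = 1520 Ω
  C: Z = 1/(jωC) = -j/(ω·C) = 0 - j37.05 Ω
Step 3 — Series combination: Z_total = R + C = 1520 - j37.05 Ω = 1520∠-1.4° Ω.
Step 4 — Source phasor: V = 237∠-106.3° V = -66.52 - j227.5 V.
Step 5 — Ohm's law: I = V / Z_total = (-66.52 - j227.5) / (1520 - j37.05) = -0.04009 - j0.1506 A.
Step 6 — Convert to polar: |I| = 0.1559 A, ∠I = -104.9°.

I = 0.1559∠-104.9° A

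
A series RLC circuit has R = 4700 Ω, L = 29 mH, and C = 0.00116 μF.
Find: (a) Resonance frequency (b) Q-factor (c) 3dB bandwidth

Step 1 — Resonance condition Im(Z)=0 gives ω₀ = 1/√(LC).
Step 2 — ω₀ = 1/√(0.029·1.16e-09) = 1.724e+05 rad/s.
Step 3 — f₀ = ω₀/(2π) = 2.744e+04 Hz.
Step 4 — Series Q: Q = ω₀L/R = 1.724e+05·0.029/4700 = 1.064.
Step 5 — 3dB bandwidth: Δω = ω₀/Q = 1.621e+05 rad/s; BW = Δω/(2π) = 2.579e+04 Hz.

(a) f₀ = 2.744e+04 Hz  (b) Q = 1.064  (c) BW = 2.579e+04 Hz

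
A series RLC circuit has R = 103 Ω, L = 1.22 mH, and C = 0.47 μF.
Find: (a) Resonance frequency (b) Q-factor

Step 1 — Resonance condition Im(Z)=0 gives ω₀ = 1/√(LC).
Step 2 — ω₀ = 1/√(0.00122·4.7e-07) = 4.176e+04 rad/s.
Step 3 — f₀ = ω₀/(2π) = 6646 Hz.
Step 4 — Series Q: Q = ω₀L/R = 4.176e+04·0.00122/103 = 0.4946.

(a) f₀ = 6646 Hz  (b) Q = 0.4946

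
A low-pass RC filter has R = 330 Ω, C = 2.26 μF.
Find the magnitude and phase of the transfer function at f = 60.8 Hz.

Step 1 — Angular frequency: ω = 2π·60.8 = 382 rad/s.
Step 2 — Transfer function: H(jω) = 1/(1 + jωRC).
Step 3 — Denominator: 1 + jωRC = 1 + j·382·330·2.26e-06 = 1 + j0.2849.
Step 4 — H = 0.9249 - j0.2635.
Step 5 — Magnitude: |H| = 0.9617 (-0.3 dB); phase: φ = -15.9°.

|H| = 0.9617 (-0.3 dB), φ = -15.9°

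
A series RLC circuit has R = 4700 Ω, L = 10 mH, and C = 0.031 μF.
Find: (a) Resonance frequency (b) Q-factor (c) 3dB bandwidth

Step 1 — Resonance condition Im(Z)=0 gives ω₀ = 1/√(LC).
Step 2 — ω₀ = 1/√(0.01·3.1e-08) = 5.68e+04 rad/s.
Step 3 — f₀ = ω₀/(2π) = 9039 Hz.
Step 4 — Series Q: Q = ω₀L/R = 5.68e+04·0.01/4700 = 0.1208.
Step 5 — 3dB bandwidth: Δω = ω₀/Q = 4.7e+05 rad/s; BW = Δω/(2π) = 7.48e+04 Hz.

(a) f₀ = 9039 Hz  (b) Q = 0.1208  (c) BW = 7.48e+04 Hz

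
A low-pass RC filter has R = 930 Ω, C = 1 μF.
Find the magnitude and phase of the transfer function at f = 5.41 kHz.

Step 1 — Angular frequency: ω = 2π·5410 = 3.399e+04 rad/s.
Step 2 — Transfer function: H(jω) = 1/(1 + jωRC).
Step 3 — Denominator: 1 + jωRC = 1 + j·3.399e+04·930·1e-06 = 1 + j31.61.
Step 4 — H = 0.0009996 - j0.0316.
Step 5 — Magnitude: |H| = 0.03162 (-30.0 dB); phase: φ = -88.2°.

|H| = 0.03162 (-30.0 dB), φ = -88.2°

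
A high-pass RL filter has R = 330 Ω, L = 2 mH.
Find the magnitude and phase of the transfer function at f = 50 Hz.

Step 1 — Angular frequency: ω = 2π·50 = 314.2 rad/s.
Step 2 — Transfer function: H(jω) = jωL/(R + jωL).
Step 3 — Numerator jωL = j·0.6283; denominator R + jωL = 330 + j0.6283.
Step 4 — H = 3.625e-06 + j0.001904.
Step 5 — Magnitude: |H| = 0.001904 (-54.4 dB); phase: φ = 89.9°.

|H| = 0.001904 (-54.4 dB), φ = 89.9°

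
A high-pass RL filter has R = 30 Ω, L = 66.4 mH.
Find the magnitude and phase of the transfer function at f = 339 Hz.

Step 1 — Angular frequency: ω = 2π·339 = 2130 rad/s.
Step 2 — Transfer function: H(jω) = jωL/(R + jωL).
Step 3 — Numerator jωL = j·141.4; denominator R + jωL = 30 + j141.4.
Step 4 — H = 0.9569 + j0.203.
Step 5 — Magnitude: |H| = 0.9782 (-0.2 dB); phase: φ = 12.0°.

|H| = 0.9782 (-0.2 dB), φ = 12.0°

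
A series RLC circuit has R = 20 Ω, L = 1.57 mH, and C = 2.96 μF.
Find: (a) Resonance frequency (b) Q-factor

Step 1 — Resonance condition Im(Z)=0 gives ω₀ = 1/√(LC).
Step 2 — ω₀ = 1/√(0.00157·2.96e-06) = 1.467e+04 rad/s.
Step 3 — f₀ = ω₀/(2π) = 2335 Hz.
Step 4 — Series Q: Q = ω₀L/R = 1.467e+04·0.00157/20 = 1.152.

(a) f₀ = 2335 Hz  (b) Q = 1.152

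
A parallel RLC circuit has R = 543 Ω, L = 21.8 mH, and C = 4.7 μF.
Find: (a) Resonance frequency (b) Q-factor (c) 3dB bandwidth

Step 1 — Resonance: ω₀ = 1/√(LC) = 1/√(0.0218·4.7e-06) = 3124 rad/s.
Step 2 — f₀ = ω₀/(2π) = 497.2 Hz.
Step 3 — Parallel Q: Q = R/(ω₀L) = 543/(3124·0.0218) = 7.973.
Step 4 — Bandwidth: Δω = ω₀/Q = 391.8 rad/s; BW = Δω/(2π) = 62.36 Hz.

(a) f₀ = 497.2 Hz  (b) Q = 7.973  (c) BW = 62.36 Hz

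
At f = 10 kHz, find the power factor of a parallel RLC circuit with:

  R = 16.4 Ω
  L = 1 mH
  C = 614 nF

Step 1 — Angular frequency: ω = 2π·f = 2π·1e+04 = 6.283e+04 rad/s.
Step 2 — Component impedances:
  R: Z = R = 16.4 Ω
  L: Z = jωL = j·6.283e+04·0.001 = 0 + j62.83 Ω
  C: Z = 1/(jωC) = -j/(ω·C) = 0 - j25.92 Ω
Step 3 — Parallel combination: 1/Z_total = 1/R + 1/L + 1/C; Z_total = 14.41 - j5.356 Ω = 15.37∠-20.4° Ω.
Step 4 — Power factor: PF = cos(φ) = Re(Z)/|Z| = 14.409/15.373 = 0.9373.
Step 5 — Type: Im(Z) = -5.356 ⇒ leading (phase φ = -20.4°).

PF = 0.9373 (leading, φ = -20.4°)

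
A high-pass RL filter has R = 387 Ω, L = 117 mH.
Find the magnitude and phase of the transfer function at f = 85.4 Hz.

Step 1 — Angular frequency: ω = 2π·85.4 = 536.6 rad/s.
Step 2 — Transfer function: H(jω) = jωL/(R + jωL).
Step 3 — Numerator jωL = j·62.78; denominator R + jωL = 387 + j62.78.
Step 4 — H = 0.02564 + j0.1581.
Step 5 — Magnitude: |H| = 0.1601 (-15.9 dB); phase: φ = 80.8°.

|H| = 0.1601 (-15.9 dB), φ = 80.8°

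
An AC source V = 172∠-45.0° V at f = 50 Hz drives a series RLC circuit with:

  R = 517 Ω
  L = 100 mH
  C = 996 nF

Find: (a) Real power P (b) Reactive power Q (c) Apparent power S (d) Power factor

Step 1 — Angular frequency: ω = 2π·f = 2π·50 = 314.2 rad/s.
Step 2 — Component impedances:
  R: Z = R = 517 Ω
  L: Z = jωL = j·314.2·0.1 = 0 + j31.42 Ω
  C: Z = 1/(jωC) = -j/(ω·C) = 0 - j3196 Ω
Step 3 — Series combination: Z_total = R + L + C = 517 - j3164 Ω = 3206∠-80.7° Ω.
Step 4 — Source phasor: V = 172∠-45.0° V = 121.6 - j121.6 V.
Step 5 — Current: I = V / Z = 0.04355 + j0.03132 A = 0.05364∠35.7° A.
Step 6 — Complex power: S = V·I* = 1.488 - j9.106 VA.
Step 7 — Real power: P = Re(S) = 1.488 W.
Step 8 — Reactive power: Q = Im(S) = -9.106 VAR.
Step 9 — Apparent power: |S| = 9.226 VA.
Step 10 — Power factor: PF = P/|S| = 0.1612 (leading).

(a) P = 1.488 W  (b) Q = -9.106 VAR  (c) S = 9.226 VA  (d) PF = 0.1612 (leading)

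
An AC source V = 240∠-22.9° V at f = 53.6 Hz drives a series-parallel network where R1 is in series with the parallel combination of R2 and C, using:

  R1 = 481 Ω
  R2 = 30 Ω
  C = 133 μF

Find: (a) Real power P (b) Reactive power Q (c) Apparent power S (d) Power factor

Step 1 — Angular frequency: ω = 2π·f = 2π·53.6 = 336.8 rad/s.
Step 2 — Component impedances:
  R1: Z = R = 481 Ω
  R2: Z = R = 30 Ω
  C: Z = 1/(jωC) = -j/(ω·C) = 0 - j22.33 Ω
Step 3 — Parallel branch: R2 || C = 1/(1/R2 + 1/C) = 10.69 - j14.37 Ω.
Step 4 — Series with R1: Z_total = R1 + (R2 || C) = 491.7 - j14.37 Ω = 491.9∠-1.7° Ω.
Step 5 — Source phasor: V = 240∠-22.9° V = 221.1 - j93.39 V.
Step 6 — Current: I = V / Z = 0.4548 - j0.1766 A = 0.4879∠-21.2° A.
Step 7 — Complex power: S = V·I* = 117 - j3.42 VA.
Step 8 — Real power: P = Re(S) = 117 W.
Step 9 — Reactive power: Q = Im(S) = -3.42 VAR.
Step 10 — Apparent power: |S| = 117.1 VA.
Step 11 — Power factor: PF = P/|S| = 0.9996 (leading).

(a) P = 117 W  (b) Q = -3.42 VAR  (c) S = 117.1 VA  (d) PF = 0.9996 (leading)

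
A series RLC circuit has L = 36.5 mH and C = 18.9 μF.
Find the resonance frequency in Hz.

Step 1 — Resonance condition Im(Z)=0 gives ω₀ = 1/√(LC).
Step 2 — ω₀ = 1/√(0.0365·1.89e-05) = 1204 rad/s.
Step 3 — f₀ = ω₀/(2π) = 191.6 Hz.

f₀ = 191.6 Hz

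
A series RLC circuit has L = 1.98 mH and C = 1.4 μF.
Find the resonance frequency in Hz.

Step 1 — Resonance condition Im(Z)=0 gives ω₀ = 1/√(LC).
Step 2 — ω₀ = 1/√(0.00198·1.4e-06) = 1.899e+04 rad/s.
Step 3 — f₀ = ω₀/(2π) = 3023 Hz.

f₀ = 3023 Hz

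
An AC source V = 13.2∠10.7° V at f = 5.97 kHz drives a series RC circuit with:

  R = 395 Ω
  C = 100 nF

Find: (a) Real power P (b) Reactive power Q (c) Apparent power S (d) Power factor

Step 1 — Angular frequency: ω = 2π·f = 2π·5970 = 3.751e+04 rad/s.
Step 2 — Component impedances:
  R: Z = R = 395 Ω
  C: Z = 1/(jωC) = -j/(ω·C) = 0 - j266.6 Ω
Step 3 — Series combination: Z_total = R + C = 395 - j266.6 Ω = 476.5∠-34.0° Ω.
Step 4 — Source phasor: V = 13.2∠10.7° V = 12.97 + j2.451 V.
Step 5 — Current: I = V / Z = 0.01968 + j0.01949 A = 0.0277∠44.7° A.
Step 6 — Complex power: S = V·I* = 0.3031 - j0.2045 VA.
Step 7 — Real power: P = Re(S) = 0.3031 W.
Step 8 — Reactive power: Q = Im(S) = -0.2045 VAR.
Step 9 — Apparent power: |S| = 0.3656 VA.
Step 10 — Power factor: PF = P/|S| = 0.8289 (leading).

(a) P = 0.3031 W  (b) Q = -0.2045 VAR  (c) S = 0.3656 VA  (d) PF = 0.8289 (leading)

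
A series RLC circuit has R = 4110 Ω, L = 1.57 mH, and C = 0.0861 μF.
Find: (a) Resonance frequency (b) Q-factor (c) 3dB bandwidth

Step 1 — Resonance: ω₀ = 1/√(LC) = 1/√(0.00157·8.61e-08) = 8.601e+04 rad/s.
Step 2 — f₀ = ω₀/(2π) = 1.369e+04 Hz.
Step 3 — Series Q: Q = ω₀L/R = 8.601e+04·0.00157/4110 = 0.03286.
Step 4 — Bandwidth: Δω = ω₀/Q = 2.618e+06 rad/s; BW = Δω/(2π) = 4.166e+05 Hz.

(a) f₀ = 1.369e+04 Hz  (b) Q = 0.03286  (c) BW = 4.166e+05 Hz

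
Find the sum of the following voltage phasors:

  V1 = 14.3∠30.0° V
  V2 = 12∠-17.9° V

Step 1 — Convert each phasor to rectangular form:
  V1 = 14.3·(cos(30.0°) + j·sin(30.0°)) = 12.38 + j7.15 V
  V2 = 12·(cos(-17.9°) + j·sin(-17.9°)) = 11.42 - j3.688 V
Step 2 — Sum components: V_total = 23.8 + j3.462 V.
Step 3 — Convert to polar: |V_total| = 24.05 V, ∠V_total = 8.3°.

V_total = 24.05∠8.3° V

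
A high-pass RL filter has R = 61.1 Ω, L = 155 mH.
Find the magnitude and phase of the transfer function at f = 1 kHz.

Step 1 — Angular frequency: ω = 2π·1000 = 6283 rad/s.
Step 2 — Transfer function: H(jω) = jωL/(R + jωL).
Step 3 — Numerator jωL = j·973.9; denominator R + jωL = 61.1 + j973.9.
Step 4 — H = 0.9961 + j0.06249.
Step 5 — Magnitude: |H| = 0.998 (-0.0 dB); phase: φ = 3.6°.

|H| = 0.998 (-0.0 dB), φ = 3.6°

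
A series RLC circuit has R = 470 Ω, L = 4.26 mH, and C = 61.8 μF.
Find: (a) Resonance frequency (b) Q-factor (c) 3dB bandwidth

Step 1 — Resonance condition Im(Z)=0 gives ω₀ = 1/√(LC).
Step 2 — ω₀ = 1/√(0.00426·6.18e-05) = 1949 rad/s.
Step 3 — f₀ = ω₀/(2π) = 310.2 Hz.
Step 4 — Series Q: Q = ω₀L/R = 1949·0.00426/470 = 0.01766.
Step 5 — 3dB bandwidth: Δω = ω₀/Q = 1.103e+05 rad/s; BW = Δω/(2π) = 1.756e+04 Hz.

(a) f₀ = 310.2 Hz  (b) Q = 0.01766  (c) BW = 1.756e+04 Hz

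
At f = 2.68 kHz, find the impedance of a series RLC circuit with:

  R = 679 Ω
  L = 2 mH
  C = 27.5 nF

Step 1 — Angular frequency: ω = 2π·f = 2π·2680 = 1.684e+04 rad/s.
Step 2 — Component impedances:
  R: Z = R = 679 Ω
  L: Z = jωL = j·1.684e+04·0.002 = 0 + j33.68 Ω
  C: Z = 1/(jωC) = -j/(ω·C) = 0 - j2159 Ω
Step 3 — Series combination: Z_total = R + L + C = 679 - j2126 Ω = 2232∠-72.3° Ω.

Z = 679 - j2126 Ω = 2232∠-72.3° Ω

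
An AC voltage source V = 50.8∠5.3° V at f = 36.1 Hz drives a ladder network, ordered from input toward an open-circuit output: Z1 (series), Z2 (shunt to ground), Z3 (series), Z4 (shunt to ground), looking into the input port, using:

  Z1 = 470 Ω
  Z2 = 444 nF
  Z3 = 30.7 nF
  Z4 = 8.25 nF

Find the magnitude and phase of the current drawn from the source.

Step 1 — Angular frequency: ω = 2π·f = 2π·36.1 = 226.8 rad/s.
Step 2 — Component impedances:
  Z1: Z = R = 470 Ω
  Z2: Z = 1/(jωC) = -j/(ω·C) = 0 - j9930 Ω
  Z3: Z = 1/(jωC) = -j/(ω·C) = 0 - j1.436e+05 Ω
  Z4: Z = 1/(jωC) = -j/(ω·C) = 0 - j5.344e+05 Ω
Step 3 — Ladder network (open output): work backward from the far end, alternating series and parallel combinations. Z_in = 470 - j9786 Ω = 9798∠-87.3° Ω.
Step 4 — Source phasor: V = 50.8∠5.3° V = 50.58 + j4.692 V.
Step 5 — Ohm's law: I = V / Z_total = (50.58 + j4.692) / (470 - j9786) = -0.0002307 + j0.00518 A.
Step 6 — Convert to polar: |I| = 0.005185 A, ∠I = 92.6°.

I = 0.005185∠92.6° A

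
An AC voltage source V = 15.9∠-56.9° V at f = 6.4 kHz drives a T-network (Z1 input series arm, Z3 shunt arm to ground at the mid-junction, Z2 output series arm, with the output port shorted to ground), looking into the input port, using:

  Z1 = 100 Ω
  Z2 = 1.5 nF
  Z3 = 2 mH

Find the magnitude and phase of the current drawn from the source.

Step 1 — Angular frequency: ω = 2π·f = 2π·6400 = 4.021e+04 rad/s.
Step 2 — Component impedances:
  Z1: Z = R = 100 Ω
  Z2: Z = 1/(jωC) = -j/(ω·C) = 0 - j1.658e+04 Ω
  Z3: Z = jωL = j·4.021e+04·0.002 = 0 + j80.42 Ω
Step 3 — With the output port shorted to ground, the output series arm Z2 runs from the junction to ground; the shunt arm Z3 also runs from the junction to ground. They appear in parallel: Z3 || Z2 = 0 + j80.82 Ω.
Step 4 — Series with input arm Z1: Z_in = Z1 + (Z3 || Z2) = 100 + j80.82 Ω = 128.6∠38.9° Ω.
Step 5 — Source phasor: V = 15.9∠-56.9° V = 8.683 - j13.32 V.
Step 6 — Ohm's law: I = V / Z_total = (8.683 - j13.32) / (100 + j80.82) = -0.01259 - j0.123 A.
Step 7 — Convert to polar: |I| = 0.1237 A, ∠I = -95.8°.

I = 0.1237∠-95.8° A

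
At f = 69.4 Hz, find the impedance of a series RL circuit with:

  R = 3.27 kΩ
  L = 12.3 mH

Step 1 — Angular frequency: ω = 2π·f = 2π·69.4 = 436.1 rad/s.
Step 2 — Component impedances:
  R: Z = R = 3270 Ω
  L: Z = jωL = j·436.1·0.0123 = 0 + j5.363 Ω
Step 3 — Series combination: Z_total = R + L = 3270 + j5.363 Ω = 3270∠0.1° Ω.

Z = 3270 + j5.363 Ω = 3270∠0.1° Ω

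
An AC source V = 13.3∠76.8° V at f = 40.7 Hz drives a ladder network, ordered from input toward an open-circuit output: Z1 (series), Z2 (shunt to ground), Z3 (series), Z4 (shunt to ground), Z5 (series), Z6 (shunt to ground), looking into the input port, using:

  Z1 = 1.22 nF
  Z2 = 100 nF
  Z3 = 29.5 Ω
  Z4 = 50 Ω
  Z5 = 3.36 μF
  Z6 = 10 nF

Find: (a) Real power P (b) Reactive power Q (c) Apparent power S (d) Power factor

Step 1 — Angular frequency: ω = 2π·f = 2π·40.7 = 255.7 rad/s.
Step 2 — Component impedances:
  Z1: Z = 1/(jωC) = -j/(ω·C) = 0 - j3.205e+06 Ω
  Z2: Z = 1/(jωC) = -j/(ω·C) = 0 - j3.91e+04 Ω
  Z3: Z = R = 29.5 Ω
  Z4: Z = R = 50 Ω
  Z5: Z = 1/(jωC) = -j/(ω·C) = 0 - j1164 Ω
  Z6: Z = 1/(jωC) = -j/(ω·C) = 0 - j3.91e+05 Ω
Step 3 — Ladder network (open output): work backward from the far end, alternating series and parallel combinations. Z_in = 79.5 - j3.205e+06 Ω = 3.205e+06∠-90.0° Ω.
Step 4 — Source phasor: V = 13.3∠76.8° V = 3.037 + j12.95 V.
Step 5 — Current: I = V / Z = -4.04e-06 + j9.476e-07 A = 4.149e-06∠166.8° A.
Step 6 — Complex power: S = V·I* = 1.369e-09 - j5.519e-05 VA.
Step 7 — Real power: P = Re(S) = 1.369e-09 W.
Step 8 — Reactive power: Q = Im(S) = -5.519e-05 VAR.
Step 9 — Apparent power: |S| = 5.519e-05 VA.
Step 10 — Power factor: PF = P/|S| = 2.48e-05 (leading).

(a) P = 1.369e-09 W  (b) Q = -5.519e-05 VAR  (c) S = 5.519e-05 VA  (d) PF = 2.48e-05 (leading)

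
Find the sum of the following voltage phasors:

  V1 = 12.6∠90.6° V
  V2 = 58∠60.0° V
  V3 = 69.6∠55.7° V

Step 1 — Convert each phasor to rectangular form:
  V1 = 12.6·(cos(90.6°) + j·sin(90.6°)) = -0.1319 + j12.6 V
  V2 = 58·(cos(60.0°) + j·sin(60.0°)) = 29 + j50.23 V
  V3 = 69.6·(cos(55.7°) + j·sin(55.7°)) = 39.22 + j57.5 V
Step 2 — Sum components: V_total = 68.09 + j120.3 V.
Step 3 — Convert to polar: |V_total| = 138.3 V, ∠V_total = 60.5°.

V_total = 138.3∠60.5° V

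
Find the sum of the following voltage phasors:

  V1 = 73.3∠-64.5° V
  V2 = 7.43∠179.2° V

Step 1 — Convert each phasor to rectangular form:
  V1 = 73.3·(cos(-64.5°) + j·sin(-64.5°)) = 31.56 - j66.16 V
  V2 = 7.43·(cos(179.2°) + j·sin(179.2°)) = -7.429 + j0.1037 V
Step 2 — Sum components: V_total = 24.13 - j66.06 V.
Step 3 — Convert to polar: |V_total| = 70.32 V, ∠V_total = -69.9°.

V_total = 70.32∠-69.9° V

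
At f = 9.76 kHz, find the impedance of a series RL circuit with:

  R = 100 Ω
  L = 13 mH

Step 1 — Angular frequency: ω = 2π·f = 2π·9760 = 6.132e+04 rad/s.
Step 2 — Component impedances:
  R: Z = R = 100 Ω
  L: Z = jωL = j·6.132e+04·0.013 = 0 + j797.2 Ω
Step 3 — Series combination: Z_total = R + L = 100 + j797.2 Ω = 803.5∠82.9° Ω.

Z = 100 + j797.2 Ω = 803.5∠82.9° Ω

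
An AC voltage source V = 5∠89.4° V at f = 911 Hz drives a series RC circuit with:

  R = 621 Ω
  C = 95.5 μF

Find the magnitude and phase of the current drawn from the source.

Step 1 — Angular frequency: ω = 2π·f = 2π·911 = 5724 rad/s.
Step 2 — Component impedances:
  R: Z = R = 621 Ω
  C: Z = 1/(jωC) = -j/(ω·C) = 0 - j1.829 Ω
Step 3 — Series combination: Z_total = R + C = 621 - j1.829 Ω = 621∠-0.2° Ω.
Step 4 — Source phasor: V = 5∠89.4° V = 0.05236 + j5 V.
Step 5 — Ohm's law: I = V / Z_total = (0.05236 + j5) / (621 - j1.829) = 6.06e-05 + j0.008051 A.
Step 6 — Convert to polar: |I| = 0.008051 A, ∠I = 89.6°.

I = 0.008051∠89.6° A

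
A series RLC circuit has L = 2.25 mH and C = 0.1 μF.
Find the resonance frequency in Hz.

Step 1 — Resonance condition Im(Z)=0 gives ω₀ = 1/√(LC).
Step 2 — ω₀ = 1/√(0.00225·1e-07) = 6.667e+04 rad/s.
Step 3 — f₀ = ω₀/(2π) = 1.061e+04 Hz.

f₀ = 1.061e+04 Hz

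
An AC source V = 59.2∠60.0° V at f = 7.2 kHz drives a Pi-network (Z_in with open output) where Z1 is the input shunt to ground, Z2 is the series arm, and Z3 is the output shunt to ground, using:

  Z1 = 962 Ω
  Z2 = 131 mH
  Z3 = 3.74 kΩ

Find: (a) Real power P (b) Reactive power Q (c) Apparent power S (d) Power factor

Step 1 — Angular frequency: ω = 2π·f = 2π·7200 = 4.524e+04 rad/s.
Step 2 — Component impedances:
  Z1: Z = R = 962 Ω
  Z2: Z = jωL = j·4.524e+04·0.131 = 0 + j5926 Ω
  Z3: Z = R = 3740 Ω
Step 3 — With open output, the series arm Z2 and the output shunt Z3 appear in series to ground: Z2 + Z3 = 3740 + j5926 Ω.
Step 4 — Parallel with input shunt Z1: Z_in = Z1 || (Z2 + Z3) = 886 + j95.83 Ω = 891.1∠6.2° Ω.
Step 5 — Source phasor: V = 59.2∠60.0° V = 29.6 + j51.27 V.
Step 6 — Current: I = V / Z = 0.03921 + j0.05363 A = 0.06643∠53.8° A.
Step 7 — Complex power: S = V·I* = 3.91 + j0.4229 VA.
Step 8 — Real power: P = Re(S) = 3.91 W.
Step 9 — Reactive power: Q = Im(S) = 0.4229 VAR.
Step 10 — Apparent power: |S| = 3.933 VA.
Step 11 — Power factor: PF = P/|S| = 0.9942 (lagging).

(a) P = 3.91 W  (b) Q = 0.4229 VAR  (c) S = 3.933 VA  (d) PF = 0.9942 (lagging)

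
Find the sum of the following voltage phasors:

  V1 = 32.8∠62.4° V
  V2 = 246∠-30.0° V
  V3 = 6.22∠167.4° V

Step 1 — Convert each phasor to rectangular form:
  V1 = 32.8·(cos(62.4°) + j·sin(62.4°)) = 15.2 + j29.07 V
  V2 = 246·(cos(-30.0°) + j·sin(-30.0°)) = 213 - j123 V
  V3 = 6.22·(cos(167.4°) + j·sin(167.4°)) = -6.07 + j1.357 V
Step 2 — Sum components: V_total = 222.2 - j92.58 V.
Step 3 — Convert to polar: |V_total| = 240.7 V, ∠V_total = -22.6°.

V_total = 240.7∠-22.6° V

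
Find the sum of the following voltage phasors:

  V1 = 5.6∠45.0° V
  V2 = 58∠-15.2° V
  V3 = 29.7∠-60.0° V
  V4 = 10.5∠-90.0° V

Step 1 — Convert each phasor to rectangular form:
  V1 = 5.6·(cos(45.0°) + j·sin(45.0°)) = 3.96 + j3.96 V
  V2 = 58·(cos(-15.2°) + j·sin(-15.2°)) = 55.97 - j15.21 V
  V3 = 29.7·(cos(-60.0°) + j·sin(-60.0°)) = 14.85 - j25.72 V
  V4 = 10.5·(cos(-90.0°) + j·sin(-90.0°)) = 0 - j10.5 V
Step 2 — Sum components: V_total = 74.78 - j47.47 V.
Step 3 — Convert to polar: |V_total| = 88.57 V, ∠V_total = -32.4°.

V_total = 88.57∠-32.4° V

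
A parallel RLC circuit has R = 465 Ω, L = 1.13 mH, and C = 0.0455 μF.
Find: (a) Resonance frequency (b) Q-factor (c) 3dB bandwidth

Step 1 — Resonance: ω₀ = 1/√(LC) = 1/√(0.00113·4.55e-08) = 1.395e+05 rad/s.
Step 2 — f₀ = ω₀/(2π) = 2.22e+04 Hz.
Step 3 — Parallel Q: Q = R/(ω₀L) = 465/(1.395e+05·0.00113) = 2.951.
Step 4 — Bandwidth: Δω = ω₀/Q = 4.726e+04 rad/s; BW = Δω/(2π) = 7522 Hz.

(a) f₀ = 2.22e+04 Hz  (b) Q = 2.951  (c) BW = 7522 Hz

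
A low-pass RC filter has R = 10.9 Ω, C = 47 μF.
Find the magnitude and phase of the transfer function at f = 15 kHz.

Step 1 — Angular frequency: ω = 2π·1.5e+04 = 9.425e+04 rad/s.
Step 2 — Transfer function: H(jω) = 1/(1 + jωRC).
Step 3 — Denominator: 1 + jωRC = 1 + j·9.425e+04·10.9·4.7e-05 = 1 + j48.28.
Step 4 — H = 0.0004288 - j0.0207.
Step 5 — Magnitude: |H| = 0.02071 (-33.7 dB); phase: φ = -88.8°.

|H| = 0.02071 (-33.7 dB), φ = -88.8°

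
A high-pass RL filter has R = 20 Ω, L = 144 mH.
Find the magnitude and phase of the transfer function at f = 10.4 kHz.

Step 1 — Angular frequency: ω = 2π·1.04e+04 = 6.535e+04 rad/s.
Step 2 — Transfer function: H(jω) = jωL/(R + jωL).
Step 3 — Numerator jωL = j·9410; denominator R + jωL = 20 + j9410.
Step 4 — H = 1 + j0.002125.
Step 5 — Magnitude: |H| = 1 (-0.0 dB); phase: φ = 0.1°.

|H| = 1 (-0.0 dB), φ = 0.1°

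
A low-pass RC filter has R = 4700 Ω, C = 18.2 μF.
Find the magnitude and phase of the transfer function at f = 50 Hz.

Step 1 — Angular frequency: ω = 2π·50 = 314.2 rad/s.
Step 2 — Transfer function: H(jω) = 1/(1 + jωRC).
Step 3 — Denominator: 1 + jωRC = 1 + j·314.2·4700·1.82e-05 = 1 + j26.87.
Step 4 — H = 0.001383 - j0.03716.
Step 5 — Magnitude: |H| = 0.03719 (-28.6 dB); phase: φ = -87.9°.

|H| = 0.03719 (-28.6 dB), φ = -87.9°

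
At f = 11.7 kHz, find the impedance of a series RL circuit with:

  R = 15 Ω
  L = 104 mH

Step 1 — Angular frequency: ω = 2π·f = 2π·1.17e+04 = 7.351e+04 rad/s.
Step 2 — Component impedances:
  R: Z = R = 15 Ω
  L: Z = jωL = j·7.351e+04·0.104 = 0 + j7645 Ω
Step 3 — Series combination: Z_total = R + L = 15 + j7645 Ω = 7645∠89.9° Ω.

Z = 15 + j7645 Ω = 7645∠89.9° Ω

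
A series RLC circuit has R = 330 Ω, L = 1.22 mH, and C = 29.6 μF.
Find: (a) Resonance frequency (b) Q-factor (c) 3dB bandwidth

Step 1 — Resonance condition Im(Z)=0 gives ω₀ = 1/√(LC).
Step 2 — ω₀ = 1/√(0.00122·2.96e-05) = 5262 rad/s.
Step 3 — f₀ = ω₀/(2π) = 837.5 Hz.
Step 4 — Series Q: Q = ω₀L/R = 5262·0.00122/330 = 0.01945.
Step 5 — 3dB bandwidth: Δω = ω₀/Q = 2.705e+05 rad/s; BW = Δω/(2π) = 4.305e+04 Hz.

(a) f₀ = 837.5 Hz  (b) Q = 0.01945  (c) BW = 4.305e+04 Hz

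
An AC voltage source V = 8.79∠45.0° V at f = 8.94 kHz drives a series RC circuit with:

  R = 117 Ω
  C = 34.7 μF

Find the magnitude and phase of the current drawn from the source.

Step 1 — Angular frequency: ω = 2π·f = 2π·8940 = 5.617e+04 rad/s.
Step 2 — Component impedances:
  R: Z = R = 117 Ω
  C: Z = 1/(jωC) = -j/(ω·C) = 0 - j0.513 Ω
Step 3 — Series combination: Z_total = R + C = 117 - j0.513 Ω = 117∠-0.3° Ω.
Step 4 — Source phasor: V = 8.79∠45.0° V = 6.215 + j6.215 V.
Step 5 — Ohm's law: I = V / Z_total = (6.215 + j6.215) / (117 - j0.513) = 0.05289 + j0.05336 A.
Step 6 — Convert to polar: |I| = 0.07513 A, ∠I = 45.3°.

I = 0.07513∠45.3° A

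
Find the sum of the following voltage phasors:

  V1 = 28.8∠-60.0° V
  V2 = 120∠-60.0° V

Step 1 — Convert each phasor to rectangular form:
  V1 = 28.8·(cos(-60.0°) + j·sin(-60.0°)) = 14.4 - j24.94 V
  V2 = 120·(cos(-60.0°) + j·sin(-60.0°)) = 60 - j103.9 V
Step 2 — Sum components: V_total = 74.4 - j128.9 V.
Step 3 — Convert to polar: |V_total| = 148.8 V, ∠V_total = -60.0°.

V_total = 148.8∠-60.0° V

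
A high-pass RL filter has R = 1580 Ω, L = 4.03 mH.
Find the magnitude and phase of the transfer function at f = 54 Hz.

Step 1 — Angular frequency: ω = 2π·54 = 339.3 rad/s.
Step 2 — Transfer function: H(jω) = jωL/(R + jωL).
Step 3 — Numerator jωL = j·1.367; denominator R + jωL = 1580 + j1.367.
Step 4 — H = 7.489e-07 + j0.0008654.
Step 5 — Magnitude: |H| = 0.0008654 (-61.3 dB); phase: φ = 90.0°.

|H| = 0.0008654 (-61.3 dB), φ = 90.0°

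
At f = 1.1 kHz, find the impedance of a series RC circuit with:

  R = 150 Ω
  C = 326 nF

Step 1 — Angular frequency: ω = 2π·f = 2π·1100 = 6912 rad/s.
Step 2 — Component impedances:
  R: Z = R = 150 Ω
  C: Z = 1/(jωC) = -j/(ω·C) = 0 - j443.8 Ω
Step 3 — Series combination: Z_total = R + C = 150 - j443.8 Ω = 468.5∠-71.3° Ω.

Z = 150 - j443.8 Ω = 468.5∠-71.3° Ω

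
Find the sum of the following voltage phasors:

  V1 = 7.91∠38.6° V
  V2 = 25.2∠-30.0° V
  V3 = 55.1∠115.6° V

Step 1 — Convert each phasor to rectangular form:
  V1 = 7.91·(cos(38.6°) + j·sin(38.6°)) = 6.182 + j4.935 V
  V2 = 25.2·(cos(-30.0°) + j·sin(-30.0°)) = 21.82 - j12.6 V
  V3 = 55.1·(cos(115.6°) + j·sin(115.6°)) = -23.81 + j49.69 V
Step 2 — Sum components: V_total = 4.198 + j42.03 V.
Step 3 — Convert to polar: |V_total| = 42.23 V, ∠V_total = 84.3°.

V_total = 42.23∠84.3° V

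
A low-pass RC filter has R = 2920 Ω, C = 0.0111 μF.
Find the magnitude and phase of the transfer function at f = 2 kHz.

Step 1 — Angular frequency: ω = 2π·2000 = 1.257e+04 rad/s.
Step 2 — Transfer function: H(jω) = 1/(1 + jωRC).
Step 3 — Denominator: 1 + jωRC = 1 + j·1.257e+04·2920·1.11e-08 = 1 + j0.4073.
Step 4 — H = 0.8577 - j0.3493.
Step 5 — Magnitude: |H| = 0.9261 (-0.7 dB); phase: φ = -22.2°.

|H| = 0.9261 (-0.7 dB), φ = -22.2°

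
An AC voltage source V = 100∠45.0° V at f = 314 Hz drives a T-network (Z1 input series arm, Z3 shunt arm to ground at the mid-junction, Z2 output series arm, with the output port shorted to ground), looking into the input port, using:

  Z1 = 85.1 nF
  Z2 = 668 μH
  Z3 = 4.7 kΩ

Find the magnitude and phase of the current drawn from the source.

Step 1 — Angular frequency: ω = 2π·f = 2π·314 = 1973 rad/s.
Step 2 — Component impedances:
  Z1: Z = 1/(jωC) = -j/(ω·C) = 0 - j5956 Ω
  Z2: Z = jωL = j·1973·0.000668 = 0 + j1.318 Ω
  Z3: Z = R = 4700 Ω
Step 3 — With the output port shorted to ground, the output series arm Z2 runs from the junction to ground; the shunt arm Z3 also runs from the junction to ground. They appear in parallel: Z3 || Z2 = 0.0003696 + j1.318 Ω.
Step 4 — Series with input arm Z1: Z_in = Z1 + (Z3 || Z2) = 0.0003696 - j5955 Ω = 5955∠-90.0° Ω.
Step 5 — Source phasor: V = 100∠45.0° V = 70.71 + j70.71 V.
Step 6 — Ohm's law: I = V / Z_total = (70.71 + j70.71) / (0.0003696 - j5955) = -0.01187 + j0.01187 A.
Step 7 — Convert to polar: |I| = 0.01679 A, ∠I = 135.0°.

I = 0.01679∠135.0° A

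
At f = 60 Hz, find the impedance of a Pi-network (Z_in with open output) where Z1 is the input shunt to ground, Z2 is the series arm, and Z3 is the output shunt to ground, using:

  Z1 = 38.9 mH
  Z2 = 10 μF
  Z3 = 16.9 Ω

Step 1 — Angular frequency: ω = 2π·f = 2π·60 = 377 rad/s.
Step 2 — Component impedances:
  Z1: Z = jωL = j·377·0.0389 = 0 + j14.66 Ω
  Z2: Z = 1/(jωC) = -j/(ω·C) = 0 - j265.3 Ω
  Z3: Z = R = 16.9 Ω
Step 3 — With open output, the series arm Z2 and the output shunt Z3 appear in series to ground: Z2 + Z3 = 16.9 - j265.3 Ω.
Step 4 — Parallel with input shunt Z1: Z_in = Z1 || (Z2 + Z3) = 0.05762 + j15.52 Ω = 15.52∠89.8° Ω.

Z = 0.05762 + j15.52 Ω = 15.52∠89.8° Ω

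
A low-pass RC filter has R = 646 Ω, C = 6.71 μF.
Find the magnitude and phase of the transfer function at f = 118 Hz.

Step 1 — Angular frequency: ω = 2π·118 = 741.4 rad/s.
Step 2 — Transfer function: H(jω) = 1/(1 + jωRC).
Step 3 — Denominator: 1 + jωRC = 1 + j·741.4·646·6.71e-06 = 1 + j3.214.
Step 4 — H = 0.08827 - j0.2837.
Step 5 — Magnitude: |H| = 0.2971 (-10.5 dB); phase: φ = -72.7°.

|H| = 0.2971 (-10.5 dB), φ = -72.7°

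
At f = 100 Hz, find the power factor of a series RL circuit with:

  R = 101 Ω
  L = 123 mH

Step 1 — Angular frequency: ω = 2π·f = 2π·100 = 628.3 rad/s.
Step 2 — Component impedances:
  R: Z = R = 101 Ω
  L: Z = jωL = j·628.3·0.123 = 0 + j77.28 Ω
Step 3 — Series combination: Z_total = R + L = 101 + j77.28 Ω = 127.2∠37.4° Ω.
Step 4 — Power factor: PF = cos(φ) = Re(Z)/|Z| = 101/127.18 = 0.7942.
Step 5 — Type: Im(Z) = 77.28 ⇒ lagging (phase φ = 37.4°).

PF = 0.7942 (lagging, φ = 37.4°)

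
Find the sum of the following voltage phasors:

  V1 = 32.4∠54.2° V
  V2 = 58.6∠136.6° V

Step 1 — Convert each phasor to rectangular form:
  V1 = 32.4·(cos(54.2°) + j·sin(54.2°)) = 18.95 + j26.28 V
  V2 = 58.6·(cos(136.6°) + j·sin(136.6°)) = -42.58 + j40.26 V
Step 2 — Sum components: V_total = -23.62 + j66.54 V.
Step 3 — Convert to polar: |V_total| = 70.61 V, ∠V_total = 109.5°.

V_total = 70.61∠109.5° V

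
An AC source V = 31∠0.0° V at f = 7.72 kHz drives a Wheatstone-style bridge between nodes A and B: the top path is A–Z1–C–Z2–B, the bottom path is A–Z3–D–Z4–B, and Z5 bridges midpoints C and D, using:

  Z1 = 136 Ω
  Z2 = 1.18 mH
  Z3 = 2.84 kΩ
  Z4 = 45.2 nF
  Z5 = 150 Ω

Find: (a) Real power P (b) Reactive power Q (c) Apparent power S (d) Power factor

Step 1 — Angular frequency: ω = 2π·f = 2π·7720 = 4.851e+04 rad/s.
Step 2 — Component impedances:
  Z1: Z = R = 136 Ω
  Z2: Z = jωL = j·4.851e+04·0.00118 = 0 + j57.24 Ω
  Z3: Z = R = 2840 Ω
  Z4: Z = 1/(jωC) = -j/(ω·C) = 0 - j456.1 Ω
  Z5: Z = R = 150 Ω
Step 3 — Bridge requires nodal analysis (the Z5 bridge couples midpoints C and D, so the two paths cannot be reduced to a simple series/parallel combination). Setting node B to ground and injecting 1 A at node A, the 3-node admittance system at A, C, D solves to V_A = Z_AB = 134.3 + j63.83 Ω = 148.7∠25.4° Ω.
Step 4 — Source phasor: V = 31∠0.0° V = 31 V.
Step 5 — Current: I = V / Z = 0.1883 - j0.08947 A = 0.2085∠-25.4° A.
Step 6 — Complex power: S = V·I* = 5.837 + j2.774 VA.
Step 7 — Real power: P = Re(S) = 5.837 W.
Step 8 — Reactive power: Q = Im(S) = 2.774 VAR.
Step 9 — Apparent power: |S| = 6.462 VA.
Step 10 — Power factor: PF = P/|S| = 0.9032 (lagging).

(a) P = 5.837 W  (b) Q = 2.774 VAR  (c) S = 6.462 VA  (d) PF = 0.9032 (lagging)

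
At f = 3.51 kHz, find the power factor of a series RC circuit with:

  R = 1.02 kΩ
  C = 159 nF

Step 1 — Angular frequency: ω = 2π·f = 2π·3510 = 2.205e+04 rad/s.
Step 2 — Component impedances:
  R: Z = R = 1020 Ω
  C: Z = 1/(jωC) = -j/(ω·C) = 0 - j285.2 Ω
Step 3 — Series combination: Z_total = R + C = 1020 - j285.2 Ω = 1059∠-15.6° Ω.
Step 4 — Power factor: PF = cos(φ) = Re(Z)/|Z| = 1020/1059.1 = 0.9631.
Step 5 — Type: Im(Z) = -285.2 ⇒ leading (phase φ = -15.6°).

PF = 0.9631 (leading, φ = -15.6°)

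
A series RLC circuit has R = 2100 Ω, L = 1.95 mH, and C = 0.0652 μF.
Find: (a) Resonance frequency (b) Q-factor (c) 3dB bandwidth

Step 1 — Resonance condition Im(Z)=0 gives ω₀ = 1/√(LC).
Step 2 — ω₀ = 1/√(0.00195·6.52e-08) = 8.869e+04 rad/s.
Step 3 — f₀ = ω₀/(2π) = 1.411e+04 Hz.
Step 4 — Series Q: Q = ω₀L/R = 8.869e+04·0.00195/2100 = 0.08235.
Step 5 — 3dB bandwidth: Δω = ω₀/Q = 1.077e+06 rad/s; BW = Δω/(2π) = 1.714e+05 Hz.

(a) f₀ = 1.411e+04 Hz  (b) Q = 0.08235  (c) BW = 1.714e+05 Hz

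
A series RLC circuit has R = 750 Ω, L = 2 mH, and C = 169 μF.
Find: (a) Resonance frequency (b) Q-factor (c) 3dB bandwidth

Step 1 — Resonance: ω₀ = 1/√(LC) = 1/√(0.002·0.000169) = 1720 rad/s.
Step 2 — f₀ = ω₀/(2π) = 273.8 Hz.
Step 3 — Series Q: Q = ω₀L/R = 1720·0.002/750 = 0.004587.
Step 4 — Bandwidth: Δω = ω₀/Q = 3.75e+05 rad/s; BW = Δω/(2π) = 5.968e+04 Hz.

(a) f₀ = 273.8 Hz  (b) Q = 0.004587  (c) BW = 5.968e+04 Hz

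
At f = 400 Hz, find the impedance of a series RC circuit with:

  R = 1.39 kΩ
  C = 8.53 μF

Step 1 — Angular frequency: ω = 2π·f = 2π·400 = 2513 rad/s.
Step 2 — Component impedances:
  R: Z = R = 1390 Ω
  C: Z = 1/(jωC) = -j/(ω·C) = 0 - j46.65 Ω
Step 3 — Series combination: Z_total = R + C = 1390 - j46.65 Ω = 1391∠-1.9° Ω.

Z = 1390 - j46.65 Ω = 1391∠-1.9° Ω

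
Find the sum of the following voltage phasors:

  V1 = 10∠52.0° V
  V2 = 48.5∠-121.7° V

Step 1 — Convert each phasor to rectangular form:
  V1 = 10·(cos(52.0°) + j·sin(52.0°)) = 6.157 + j7.88 V
  V2 = 48.5·(cos(-121.7°) + j·sin(-121.7°)) = -25.49 - j41.26 V
Step 2 — Sum components: V_total = -19.33 - j33.38 V.
Step 3 — Convert to polar: |V_total| = 38.58 V, ∠V_total = -120.1°.

V_total = 38.58∠-120.1° V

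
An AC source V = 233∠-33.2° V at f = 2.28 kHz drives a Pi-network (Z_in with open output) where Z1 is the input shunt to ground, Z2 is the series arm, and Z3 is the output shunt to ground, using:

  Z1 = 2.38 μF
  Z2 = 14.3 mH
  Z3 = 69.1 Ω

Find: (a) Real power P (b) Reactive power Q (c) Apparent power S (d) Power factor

Step 1 — Angular frequency: ω = 2π·f = 2π·2280 = 1.433e+04 rad/s.
Step 2 — Component impedances:
  Z1: Z = 1/(jωC) = -j/(ω·C) = 0 - j29.33 Ω
  Z2: Z = jωL = j·1.433e+04·0.0143 = 0 + j204.9 Ω
  Z3: Z = R = 69.1 Ω
Step 3 — With open output, the series arm Z2 and the output shunt Z3 appear in series to ground: Z2 + Z3 = 69.1 + j204.9 Ω.
Step 4 — Parallel with input shunt Z1: Z_in = Z1 || (Z2 + Z3) = 1.67 - j33.57 Ω = 33.61∠-87.2° Ω.
Step 5 — Source phasor: V = 233∠-33.2° V = 195 - j127.6 V.
Step 6 — Current: I = V / Z = 4.079 + j5.604 A = 6.932∠54.0° A.
Step 7 — Complex power: S = V·I* = 80.26 - j1613 VA.
Step 8 — Real power: P = Re(S) = 80.26 W.
Step 9 — Reactive power: Q = Im(S) = -1613 VAR.
Step 10 — Apparent power: |S| = 1615 VA.
Step 11 — Power factor: PF = P/|S| = 0.04969 (leading).

(a) P = 80.26 W  (b) Q = -1613 VAR  (c) S = 1615 VA  (d) PF = 0.04969 (leading)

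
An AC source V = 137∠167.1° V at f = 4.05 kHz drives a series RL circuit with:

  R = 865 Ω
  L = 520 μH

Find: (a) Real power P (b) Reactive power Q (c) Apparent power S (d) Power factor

Step 1 — Angular frequency: ω = 2π·f = 2π·4050 = 2.545e+04 rad/s.
Step 2 — Component impedances:
  R: Z = R = 865 Ω
  L: Z = jωL = j·2.545e+04·0.00052 = 0 + j13.23 Ω
Step 3 — Series combination: Z_total = R + L = 865 + j13.23 Ω = 865.1∠0.9° Ω.
Step 4 — Source phasor: V = 137∠167.1° V = -133.5 + j30.59 V.
Step 5 — Current: I = V / Z = -0.1538 + j0.03771 A = 0.1584∠166.2° A.
Step 6 — Complex power: S = V·I* = 21.69 + j0.3319 VA.
Step 7 — Real power: P = Re(S) = 21.69 W.
Step 8 — Reactive power: Q = Im(S) = 0.3319 VAR.
Step 9 — Apparent power: |S| = 21.7 VA.
Step 10 — Power factor: PF = P/|S| = 0.9999 (lagging).

(a) P = 21.69 W  (b) Q = 0.3319 VAR  (c) S = 21.7 VA  (d) PF = 0.9999 (lagging)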